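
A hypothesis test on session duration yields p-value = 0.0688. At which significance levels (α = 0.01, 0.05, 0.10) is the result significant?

p = 0.0688. Significant at: α = 0.1.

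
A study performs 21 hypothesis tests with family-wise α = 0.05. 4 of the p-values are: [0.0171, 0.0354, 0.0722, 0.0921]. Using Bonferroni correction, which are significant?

Bonferroni α = 0.05/21 = 0.00238. None of the given p-values are significant.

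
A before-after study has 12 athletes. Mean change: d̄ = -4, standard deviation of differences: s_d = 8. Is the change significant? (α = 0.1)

t = d̄/(s_d/√n) = -4/(8/√12) = -1.732. df = 11, critical t = ±1.796. Fail to reject H₀.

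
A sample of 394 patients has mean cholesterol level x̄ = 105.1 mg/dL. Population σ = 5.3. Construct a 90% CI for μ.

CI = x̄ ± z*(σ/√n) = 105.1 ± 1.645(5.3/√394) = 105.1 ± 0.44 = (104.66, 105.54)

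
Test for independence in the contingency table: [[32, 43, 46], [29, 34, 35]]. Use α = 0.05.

χ² = 0.281. df = 2, critical = 5.991. Fail to reject H₀. No evidence of dependence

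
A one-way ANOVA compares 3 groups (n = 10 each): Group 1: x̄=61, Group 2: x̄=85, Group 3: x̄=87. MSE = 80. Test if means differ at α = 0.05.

Grand mean = 77.67. SS_between = 4186.67, MS_between = 2093.33. F = 26.167, F_crit ≈ 3.354. Reject H₀.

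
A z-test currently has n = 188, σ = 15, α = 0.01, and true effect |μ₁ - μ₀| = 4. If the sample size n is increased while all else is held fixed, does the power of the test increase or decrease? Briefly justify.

Power increases: a larger n shrinks the standard error σ/√n, moving the sampling distribution under H₁ further from the critical value.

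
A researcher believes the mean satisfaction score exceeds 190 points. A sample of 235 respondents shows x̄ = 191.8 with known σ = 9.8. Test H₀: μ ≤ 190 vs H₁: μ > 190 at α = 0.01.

z = 2.816. Critical value: 2.33. Reject H₀.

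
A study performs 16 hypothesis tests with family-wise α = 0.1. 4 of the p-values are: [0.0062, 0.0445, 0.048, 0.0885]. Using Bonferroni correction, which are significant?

Bonferroni α = 0.1/16 = 0.00625. Significant p-values: [0.0062]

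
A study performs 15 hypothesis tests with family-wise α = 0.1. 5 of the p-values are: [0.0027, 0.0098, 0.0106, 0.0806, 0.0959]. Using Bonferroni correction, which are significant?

Bonferroni α = 0.1/15 = 0.00667. Significant p-values: [0.0027]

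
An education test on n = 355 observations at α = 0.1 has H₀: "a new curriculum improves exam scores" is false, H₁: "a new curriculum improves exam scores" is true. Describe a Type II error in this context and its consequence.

Type II error: failing to reject H₀ when it is false — concluding that a new curriculum improves exam scores is not supported when in fact it is. Consequence: keeping the old curriculum when the new one would have helped students.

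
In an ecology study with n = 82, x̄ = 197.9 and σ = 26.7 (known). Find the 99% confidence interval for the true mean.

CI = x̄ ± z*(σ/√n) = 197.9 ± 2.576(26.7/√82) = 197.9 ± 7.6 = (190.3, 205.5)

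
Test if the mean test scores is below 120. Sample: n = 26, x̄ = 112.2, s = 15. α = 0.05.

t = (112.2 - 120)/(15/√26) = -2.651, df = 25. Critical t = -1.708. Reject H₀.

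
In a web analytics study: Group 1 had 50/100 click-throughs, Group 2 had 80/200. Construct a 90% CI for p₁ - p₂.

p̂₁ = 0.5, p̂₂ = 0.4. Difference = 0.1. CI = (-0.0, 0.2)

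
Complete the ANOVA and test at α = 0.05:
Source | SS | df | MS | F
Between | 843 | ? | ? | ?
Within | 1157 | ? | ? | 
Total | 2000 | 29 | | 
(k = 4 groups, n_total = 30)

df_between = 3, df_within = 26. MS_between = 281.0, MS_within = 44.5. F = 6.315, F_crit ≈ 2.975. Reject H₀.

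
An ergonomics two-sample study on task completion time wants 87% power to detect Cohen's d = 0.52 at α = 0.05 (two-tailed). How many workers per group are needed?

z_{α/2} = 1.96, z_β = Φ⁻¹(0.87) = 1.126. For medium effect (d = 0.52): n per group = 2(z_{α/2} + z_β)²/d² = 2(1.96 + 1.126)²/0.52² = 70.4 → 71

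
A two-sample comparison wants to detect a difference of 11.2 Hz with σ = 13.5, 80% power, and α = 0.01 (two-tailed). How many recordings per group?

n per group = 2(z_α/2 + z_β)²σ²/d² = 2×(2.576 + 0.84)²×13.5²/11.2² = 33.9 → n = 34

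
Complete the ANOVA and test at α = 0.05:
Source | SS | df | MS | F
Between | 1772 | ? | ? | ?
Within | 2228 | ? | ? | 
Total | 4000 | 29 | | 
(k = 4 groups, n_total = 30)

df_between = 3, df_within = 26. MS_between = 590.67, MS_within = 85.69. F = 6.893, F_crit ≈ 2.975. Reject H₀.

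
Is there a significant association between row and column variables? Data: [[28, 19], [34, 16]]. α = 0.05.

χ² = 0.746. df = 1, critical = 3.841. Fail to reject H₀. No evidence of dependence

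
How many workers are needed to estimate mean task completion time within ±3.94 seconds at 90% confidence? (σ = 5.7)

n = (z*σ/E)² = (1.645×5.7/3.94)² = 5.7 → n = 6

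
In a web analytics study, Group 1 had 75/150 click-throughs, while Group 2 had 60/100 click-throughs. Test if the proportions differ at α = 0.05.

p̂₁ = 0.5, p̂₂ = 0.6, pooled p̂ = 0.54. z = -1.554. Critical: ±1.96. Fail to reject H₀.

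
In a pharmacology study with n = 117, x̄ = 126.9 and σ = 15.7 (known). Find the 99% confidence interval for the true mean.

CI = x̄ ± z*(σ/√n) = 126.9 ± 2.576(15.7/√117) = 126.9 ± 3.74 = (123.16, 130.64)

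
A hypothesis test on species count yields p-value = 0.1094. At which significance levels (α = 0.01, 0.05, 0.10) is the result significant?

p = 0.1094. Not significant at any of the given levels.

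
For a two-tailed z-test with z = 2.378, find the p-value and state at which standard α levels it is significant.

p = 2·P(Z > |2.378|) = 2·(1 - Φ(2.378)) ≈ 0.0174. Significant at α = 0.1; Significant at α = 0.05.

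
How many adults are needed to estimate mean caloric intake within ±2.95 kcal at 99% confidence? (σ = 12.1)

n = (z*σ/E)² = (2.576×12.1/2.95)² = 111.6 → n = 112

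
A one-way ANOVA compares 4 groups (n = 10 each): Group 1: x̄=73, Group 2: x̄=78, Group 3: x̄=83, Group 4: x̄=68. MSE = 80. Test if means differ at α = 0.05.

Grand mean = 75.5. SS_between = 1250.0, MS_between = 416.67. F = 5.208, F_crit ≈ 2.866. Reject H₀.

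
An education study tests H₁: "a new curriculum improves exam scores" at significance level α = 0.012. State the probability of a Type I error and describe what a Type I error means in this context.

P(Type I error) = α = 0.012. A Type I error is rejecting H₀ when H₀ is actually true (false positive) — here, concluding that a new curriculum improves exam scores when in fact this is not the case. Consequence: adopting a curriculum that gives no real benefit — disruption for nothing.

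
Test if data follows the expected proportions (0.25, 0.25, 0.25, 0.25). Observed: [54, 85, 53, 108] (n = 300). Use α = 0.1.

Expected: [75.0, 75.0, 75.0, 75.0]. χ² = 28.187. df = 3, critical = 6.251. Reject H₀.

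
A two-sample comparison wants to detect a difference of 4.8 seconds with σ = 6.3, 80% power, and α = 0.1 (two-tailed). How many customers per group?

n per group = 2(z_α/2 + z_β)²σ²/d² = 2×(1.645 + 0.84)²×6.3²/4.8² = 21.3 → n = 22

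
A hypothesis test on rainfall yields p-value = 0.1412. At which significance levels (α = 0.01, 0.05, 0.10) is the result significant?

p = 0.1412. Not significant at any of the given levels.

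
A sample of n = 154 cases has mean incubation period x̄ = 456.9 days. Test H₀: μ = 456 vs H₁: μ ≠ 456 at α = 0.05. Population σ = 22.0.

z = (x̄ - μ₀)/(σ/√n) = (456.9 - 456)/(22.0/√154) = 0.508. Critical value: ±1.96. Since |0.508| ≤ 1.96, Fail to reject H₀.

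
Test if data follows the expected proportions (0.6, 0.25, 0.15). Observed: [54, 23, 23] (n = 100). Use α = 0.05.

Expected: [60.0, 25.0, 15.0]. χ² = 5.027. df = 2, critical = 5.991. Fail to reject H₀.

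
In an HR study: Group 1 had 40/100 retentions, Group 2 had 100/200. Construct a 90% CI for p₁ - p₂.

p̂₁ = 0.4, p̂₂ = 0.5. Difference = -0.1. CI = (-0.199, -0.001)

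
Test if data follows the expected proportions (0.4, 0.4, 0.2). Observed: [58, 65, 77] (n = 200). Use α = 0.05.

Expected: [80.0, 80.0, 40.0]. χ² = 43.087. df = 2, critical = 5.991. Reject H₀.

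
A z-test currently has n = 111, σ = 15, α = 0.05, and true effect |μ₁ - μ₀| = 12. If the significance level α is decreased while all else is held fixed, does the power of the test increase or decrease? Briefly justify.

Power decreases: a smaller α raises the critical value, so less of the H₁ sampling distribution falls in the rejection region.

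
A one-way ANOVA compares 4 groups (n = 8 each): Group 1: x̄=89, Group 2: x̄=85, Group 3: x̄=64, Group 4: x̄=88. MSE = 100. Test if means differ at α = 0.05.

Grand mean = 81.5. SS_between = 3336.0, MS_between = 1112.0. F = 11.12, F_crit ≈ 2.947. Reject H₀.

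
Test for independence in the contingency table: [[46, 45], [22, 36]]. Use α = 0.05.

χ² = 2.273. df = 1, critical = 3.841. Fail to reject H₀. No evidence of dependence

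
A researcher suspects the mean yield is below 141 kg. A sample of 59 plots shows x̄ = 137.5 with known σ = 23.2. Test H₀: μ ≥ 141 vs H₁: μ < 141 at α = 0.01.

z = -1.159. Critical value: -2.33. Fail to reject H₀.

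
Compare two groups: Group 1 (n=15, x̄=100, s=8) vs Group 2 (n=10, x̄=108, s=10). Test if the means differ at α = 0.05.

Pooled sp = 8.84. t = -2.218, df = 23. Critical t = ±2.069. Reject H₀.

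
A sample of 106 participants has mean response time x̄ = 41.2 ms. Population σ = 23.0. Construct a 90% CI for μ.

CI = x̄ ± z*(σ/√n) = 41.2 ± 1.645(23.0/√106) = 41.2 ± 3.67 = (37.53, 44.87)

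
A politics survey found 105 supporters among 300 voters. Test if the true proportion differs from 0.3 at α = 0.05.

p̂ = 0.35, p₀ = 0.3. z = (p̂ - p₀)/√(p₀(1-p₀)/n) = 1.89. Critical: ±1.96. Fail to reject H₀.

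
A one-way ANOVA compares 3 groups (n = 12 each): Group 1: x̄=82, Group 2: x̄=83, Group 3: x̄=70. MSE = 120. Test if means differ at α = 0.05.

Grand mean = 78.33. SS_between = 1256.0, MS_between = 628.0. F = 5.233, F_crit ≈ 3.285. Reject H₀.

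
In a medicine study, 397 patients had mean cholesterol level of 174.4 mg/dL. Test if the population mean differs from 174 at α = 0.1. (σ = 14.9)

z = (x̄ - μ₀)/(σ/√n) = (174.4 - 174)/(14.9/√397) = 0.535. Critical value: ±1.645. Since |0.535| ≤ 1.645, Fail to reject H₀.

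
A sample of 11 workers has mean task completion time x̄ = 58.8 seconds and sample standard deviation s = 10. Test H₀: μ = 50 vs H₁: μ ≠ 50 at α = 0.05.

t = (x̄ - μ₀)/(s/√n) = (58.8 - 50)/(10/√11) = 2.919. df = 10, critical t = ±2.228. Reject H₀.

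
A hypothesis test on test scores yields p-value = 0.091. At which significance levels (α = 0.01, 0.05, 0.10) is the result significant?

p = 0.091. Significant at: α = 0.1.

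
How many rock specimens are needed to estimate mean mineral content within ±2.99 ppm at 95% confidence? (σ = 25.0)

n = (z*σ/E)² = (1.96×25.0/2.99)² = 268.6 → n = 269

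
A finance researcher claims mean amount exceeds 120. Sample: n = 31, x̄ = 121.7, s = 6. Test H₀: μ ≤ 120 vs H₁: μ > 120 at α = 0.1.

t = (121.7 - 120)/(6/√31) = 1.578, df = 30. Critical t = 1.31. Reject H₀.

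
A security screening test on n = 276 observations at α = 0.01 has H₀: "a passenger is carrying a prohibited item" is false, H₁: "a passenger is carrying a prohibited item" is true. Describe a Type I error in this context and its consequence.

Type I error: rejecting H₀ when it is true — concluding that a passenger is carrying a prohibited item when in fact it is not. Consequence: detaining an innocent passenger — delay and inconvenience.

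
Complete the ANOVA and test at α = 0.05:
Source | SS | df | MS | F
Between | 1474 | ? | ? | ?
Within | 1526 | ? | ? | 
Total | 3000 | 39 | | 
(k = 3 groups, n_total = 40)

df_between = 2, df_within = 37. MS_between = 737.0, MS_within = 41.24. F = 17.87, F_crit ≈ 3.252. Reject H₀.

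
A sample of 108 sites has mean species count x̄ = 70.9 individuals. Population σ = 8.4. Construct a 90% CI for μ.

CI = x̄ ± z*(σ/√n) = 70.9 ± 1.645(8.4/√108) = 70.9 ± 1.33 = (69.57, 72.23)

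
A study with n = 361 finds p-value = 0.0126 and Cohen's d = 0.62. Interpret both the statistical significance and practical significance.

Statistically significant (p = 0.0126 < 0.05). Cohen's d = 0.62 indicates a medium effect size. Both statistical and practical significance should be considered.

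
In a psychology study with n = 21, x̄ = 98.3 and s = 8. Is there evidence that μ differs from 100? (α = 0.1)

t = (x̄ - μ₀)/(s/√n) = (98.3 - 100)/(8/√21) = -0.974. df = 20, critical t = ±1.725. Fail to reject H₀.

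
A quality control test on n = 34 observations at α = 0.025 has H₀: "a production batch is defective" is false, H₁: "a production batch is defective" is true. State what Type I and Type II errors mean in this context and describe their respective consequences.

Type I (false positive): concluding that a production batch is defective when it is not — scrapping a good batch — wasted material and cost for no reason. Type II (false negative): failing to conclude that a production batch is defective when it is — shipping a defective batch — faulty products reach customers. Which is costlier depends on domain priorities and is a judgement call rather than a statistical fact.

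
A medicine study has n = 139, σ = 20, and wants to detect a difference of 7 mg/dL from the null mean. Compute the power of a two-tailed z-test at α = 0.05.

SE = σ/√n = 20/√139 = 1.696. Non-centrality λ = d/SE = 7/1.696 = 4.126. Power ≈ Φ(λ - z_{α/2}) = Φ(4.126 - 1.96) = Φ(2.166) = 0.985.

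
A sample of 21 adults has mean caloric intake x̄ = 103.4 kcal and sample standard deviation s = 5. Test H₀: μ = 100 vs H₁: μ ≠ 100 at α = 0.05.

t = (x̄ - μ₀)/(s/√n) = (103.4 - 100)/(5/√21) = 3.116. df = 20, critical t = ±2.086. Reject H₀.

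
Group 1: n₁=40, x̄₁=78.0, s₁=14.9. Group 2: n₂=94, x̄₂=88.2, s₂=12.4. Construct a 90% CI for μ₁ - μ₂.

Difference = -10.2. SE = √(14.9²/40 + 12.4²/94) = 2.681. CI = (-14.61, -5.79)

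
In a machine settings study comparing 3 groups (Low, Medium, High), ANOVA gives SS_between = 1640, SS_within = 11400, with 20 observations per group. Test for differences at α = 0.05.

df_between = 2, df_within = 57. F = MS_between/MS_within = 820.0/200.0 = 4.1. F_crit ≈ 3.159. Reject H₀. At least one mean differs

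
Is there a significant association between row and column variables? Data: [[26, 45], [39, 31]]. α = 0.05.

χ² = 5.172. df = 1, critical = 3.841. Reject H₀. Variables are dependent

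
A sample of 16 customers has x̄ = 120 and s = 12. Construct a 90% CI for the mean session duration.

CI = x̄ ± t*(s/√n) = 120 ± 1.753(12/√16) = (114.74, 125.26)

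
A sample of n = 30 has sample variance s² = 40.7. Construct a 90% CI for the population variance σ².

df = 29. χ²_{0.05} = 42.557, χ²_{0.95} = 17.708. CI for σ² = ((n-1)s²/χ²_{α/2}, (n-1)s²/χ²_{1-α/2}) = (29·40.7/42.557, 29·40.7/17.708) = (27.73, 66.65)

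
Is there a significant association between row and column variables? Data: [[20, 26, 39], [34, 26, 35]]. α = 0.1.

χ² = 3.3. df = 2, critical = 4.605. Fail to reject H₀. No evidence of dependence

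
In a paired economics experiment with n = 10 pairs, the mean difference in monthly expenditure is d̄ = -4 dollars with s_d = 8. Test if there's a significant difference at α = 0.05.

t = d̄/(s_d/√n) = -4/(8/√10) = -1.581. df = 9, critical t = ±2.262. Fail to reject H₀.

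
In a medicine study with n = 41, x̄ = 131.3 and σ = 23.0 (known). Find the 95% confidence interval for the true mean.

CI = x̄ ± z*(σ/√n) = 131.3 ± 1.96(23.0/√41) = 131.3 ± 7.04 = (124.26, 138.34)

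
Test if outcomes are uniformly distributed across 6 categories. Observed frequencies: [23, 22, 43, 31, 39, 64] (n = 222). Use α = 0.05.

Expected = 37 each. χ² = Σ(O-E)²/E = 33.135. df = 5, critical value = 11.07. Reject H₀.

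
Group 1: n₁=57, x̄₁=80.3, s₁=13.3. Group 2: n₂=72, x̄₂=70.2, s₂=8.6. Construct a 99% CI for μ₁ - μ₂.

Difference = 10.1. SE = √(13.3²/57 + 8.6²/72) = 2.032. CI = (4.86, 15.34)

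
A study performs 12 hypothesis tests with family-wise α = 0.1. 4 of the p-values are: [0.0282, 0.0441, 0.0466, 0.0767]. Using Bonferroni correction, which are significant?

Bonferroni α = 0.1/12 = 0.00833. None of the given p-values are significant.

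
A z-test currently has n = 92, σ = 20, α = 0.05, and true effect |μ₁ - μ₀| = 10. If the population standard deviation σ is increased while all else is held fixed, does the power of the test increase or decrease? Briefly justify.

Power decreases: a larger σ inflates the standard error σ/√n, pulling the sampling distribution under H₁ back toward the critical value.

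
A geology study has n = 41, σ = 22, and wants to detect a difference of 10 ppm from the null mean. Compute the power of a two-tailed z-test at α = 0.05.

SE = σ/√n = 22/√41 = 3.436. Non-centrality λ = d/SE = 10/3.436 = 2.911. Power ≈ Φ(λ - z_{α/2}) = Φ(2.911 - 1.96) = Φ(0.951) = 0.829.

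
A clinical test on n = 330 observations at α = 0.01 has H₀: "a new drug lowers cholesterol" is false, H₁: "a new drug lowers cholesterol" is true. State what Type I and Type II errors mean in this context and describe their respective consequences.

Type I (false positive): concluding that a new drug lowers cholesterol when it is not — approving an ineffective drug — patients take a useless medication and may skip effective alternatives. Type II (false negative): failing to conclude that a new drug lowers cholesterol when it is — shelving an effective drug — patients miss out on a treatment that would have helped. Which is costlier depends on domain priorities and is a judgement call rather than a statistical fact.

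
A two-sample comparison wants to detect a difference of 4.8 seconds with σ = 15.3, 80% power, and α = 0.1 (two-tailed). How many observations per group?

n per group = 2(z_α/2 + z_β)²σ²/d² = 2×(1.645 + 0.84)²×15.3²/4.8² = 125.5 → n = 126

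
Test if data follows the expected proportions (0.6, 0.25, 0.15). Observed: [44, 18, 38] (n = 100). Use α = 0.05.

Expected: [60.0, 25.0, 15.0]. χ² = 41.493. df = 2, critical = 5.991. Reject H₀.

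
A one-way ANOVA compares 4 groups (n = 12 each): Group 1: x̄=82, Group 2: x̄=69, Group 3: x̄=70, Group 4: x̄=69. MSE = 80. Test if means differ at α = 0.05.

Grand mean = 72.5. SS_between = 1452.0, MS_between = 484.0. F = 6.05, F_crit ≈ 2.816. Reject H₀.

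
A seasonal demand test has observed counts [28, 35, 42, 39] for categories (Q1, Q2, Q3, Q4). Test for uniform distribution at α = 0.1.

Expected = 36 each. χ² = Σ(O-E)²/E = 3.056. df = 3, critical value = 6.251. Fail to reject H₀.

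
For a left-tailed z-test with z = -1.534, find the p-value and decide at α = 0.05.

p = P(Z < -1.534) = Φ(-1.534) ≈ 0.0625. Since p ≥ 0.05, fail to reject H₀ (not significant) at α = 0.05.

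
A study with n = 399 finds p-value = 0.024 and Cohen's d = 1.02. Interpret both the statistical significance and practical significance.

Statistically significant (p = 0.024 < 0.05). Cohen's d = 1.02 indicates a large effect size. Both statistical and practical significance should be considered.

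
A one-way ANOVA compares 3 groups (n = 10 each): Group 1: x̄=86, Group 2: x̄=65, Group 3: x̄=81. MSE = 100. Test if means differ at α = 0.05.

Grand mean = 77.33. SS_between = 2406.67, MS_between = 1203.33. F = 12.033, F_crit ≈ 3.354. Reject H₀.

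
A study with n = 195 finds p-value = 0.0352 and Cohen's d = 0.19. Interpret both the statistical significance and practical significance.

Statistically significant (p = 0.0352 < 0.05). Cohen's d = 0.19 indicates a very small effect size. Both statistical and practical significance should be considered.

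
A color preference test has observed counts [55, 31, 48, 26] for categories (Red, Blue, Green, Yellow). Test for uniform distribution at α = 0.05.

Expected = 40 each. χ² = Σ(O-E)²/E = 14.15. df = 3, critical value = 7.815. Reject H₀.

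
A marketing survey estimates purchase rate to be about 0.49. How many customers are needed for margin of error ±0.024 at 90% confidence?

n = z²p(1-p)/E² = 1.645²×0.49×0.51/0.024² = 1174.02 → n = 1175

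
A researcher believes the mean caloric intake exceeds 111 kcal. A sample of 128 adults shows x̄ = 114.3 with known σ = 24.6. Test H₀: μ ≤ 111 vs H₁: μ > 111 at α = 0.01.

z = 1.518. Critical value: 2.33. Fail to reject H₀.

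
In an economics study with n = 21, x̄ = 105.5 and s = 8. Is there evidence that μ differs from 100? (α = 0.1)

t = (x̄ - μ₀)/(s/√n) = (105.5 - 100)/(8/√21) = 3.151. df = 20, critical t = ±1.725. Reject H₀.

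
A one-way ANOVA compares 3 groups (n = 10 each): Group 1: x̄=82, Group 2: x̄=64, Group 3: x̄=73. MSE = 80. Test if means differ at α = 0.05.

Grand mean = 73.0. SS_between = 1620.0, MS_between = 810.0. F = 10.125, F_crit ≈ 3.354. Reject H₀.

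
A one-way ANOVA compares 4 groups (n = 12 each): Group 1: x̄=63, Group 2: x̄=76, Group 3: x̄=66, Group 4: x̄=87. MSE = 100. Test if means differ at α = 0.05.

Grand mean = 73.0. SS_between = 4248.0, MS_between = 1416.0. F = 14.16, F_crit ≈ 2.816. Reject H₀.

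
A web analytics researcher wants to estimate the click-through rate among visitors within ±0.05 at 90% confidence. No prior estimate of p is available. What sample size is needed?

Conservative approach: use p = 0.5 (maximizes p(1-p) = 0.25). n = z²(0.25)/E² = 1.645²×0.25/0.05² = 270.6 → n = 271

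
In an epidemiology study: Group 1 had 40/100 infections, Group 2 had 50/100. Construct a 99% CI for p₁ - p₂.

p̂₁ = 0.4, p̂₂ = 0.5. Difference = -0.1. CI = (-0.28, 0.08)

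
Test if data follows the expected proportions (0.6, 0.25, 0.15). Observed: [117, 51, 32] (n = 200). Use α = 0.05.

Expected: [120.0, 50.0, 30.0]. χ² = 0.228. df = 2, critical = 5.991. Fail to reject H₀.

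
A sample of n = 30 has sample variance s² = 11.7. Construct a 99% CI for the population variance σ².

df = 29. χ²_{0.005} = 52.336, χ²_{0.995} = 13.121. CI for σ² = ((n-1)s²/χ²_{α/2}, (n-1)s²/χ²_{1-α/2}) = (29·11.7/52.336, 29·11.7/13.121) = (6.48, 25.86)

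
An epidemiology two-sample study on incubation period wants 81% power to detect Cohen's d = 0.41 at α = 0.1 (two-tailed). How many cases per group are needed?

z_{α/2} = 1.645, z_β = Φ⁻¹(0.81) = 0.878. For small effect (d = 0.41): n per group = 2(z_{α/2} + z_β)²/d² = 2(1.645 + 0.878)²/0.41² = 75.7 → 76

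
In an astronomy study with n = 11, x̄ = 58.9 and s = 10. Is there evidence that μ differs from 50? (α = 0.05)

t = (x̄ - μ₀)/(s/√n) = (58.9 - 50)/(10/√11) = 2.952. df = 10, critical t = ±2.228. Reject H₀.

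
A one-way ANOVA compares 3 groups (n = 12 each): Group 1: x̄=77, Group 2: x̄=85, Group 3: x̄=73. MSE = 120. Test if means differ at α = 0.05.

Grand mean = 78.33. SS_between = 896.0, MS_between = 448.0. F = 3.733, F_crit ≈ 3.285. Reject H₀.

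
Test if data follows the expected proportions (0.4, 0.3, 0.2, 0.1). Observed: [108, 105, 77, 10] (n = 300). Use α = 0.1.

Expected: [120.0, 90.0, 60.0, 30.0]. χ² = 21.85. df = 3, critical = 6.251. Reject H₀.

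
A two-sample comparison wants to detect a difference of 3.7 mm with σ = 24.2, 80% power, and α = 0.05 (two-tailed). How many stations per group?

n per group = 2(z_α/2 + z_β)²σ²/d² = 2×(1.96 + 0.84)²×24.2²/3.7² = 670.8 → n = 671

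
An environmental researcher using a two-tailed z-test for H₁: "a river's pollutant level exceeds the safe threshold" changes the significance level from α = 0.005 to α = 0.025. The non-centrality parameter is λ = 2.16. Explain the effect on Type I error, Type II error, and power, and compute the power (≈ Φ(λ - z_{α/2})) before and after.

Increasing α from 0.005 to 0.025:
• Type I error rate increases (α is the Type I rate by definition).
• Critical value moves from z_{α/2} = 2.807 to 2.241, so power = Φ(λ - z_{α/2}) goes from Φ(2.16 - 2.807) = 0.259 to Φ(2.16 - 2.241) = 0.468.
• Type II error rate β = 1 - power therefore decreases (0.741 → 0.532).
Appropriate when false negatives are costly — here, allowing unsafe pollution to continue.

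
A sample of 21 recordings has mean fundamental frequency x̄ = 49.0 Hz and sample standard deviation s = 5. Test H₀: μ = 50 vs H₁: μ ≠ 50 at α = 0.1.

t = (x̄ - μ₀)/(s/√n) = (49.0 - 50)/(5/√21) = -0.917. df = 20, critical t = ±1.725. Fail to reject H₀.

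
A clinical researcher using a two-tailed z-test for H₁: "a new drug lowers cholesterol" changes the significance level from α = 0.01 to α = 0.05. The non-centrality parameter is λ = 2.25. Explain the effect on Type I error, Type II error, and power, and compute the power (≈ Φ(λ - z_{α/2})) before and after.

Increasing α from 0.01 to 0.05:
• Type I error rate increases (α is the Type I rate by definition).
• Critical value moves from z_{α/2} = 2.576 to 1.96, so power = Φ(λ - z_{α/2}) goes from Φ(2.25 - 2.576) = 0.372 to Φ(2.25 - 1.96) = 0.614.
• Type II error rate β = 1 - power therefore decreases (0.628 → 0.386).
Appropriate when false negatives are costly — here, shelving an effective drug — patients miss out on a treatment that would have helped.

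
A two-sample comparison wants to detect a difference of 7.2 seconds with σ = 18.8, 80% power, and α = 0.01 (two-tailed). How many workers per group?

n per group = 2(z_α/2 + z_β)²σ²/d² = 2×(2.576 + 0.84)²×18.8²/7.2² = 159.1 → n = 160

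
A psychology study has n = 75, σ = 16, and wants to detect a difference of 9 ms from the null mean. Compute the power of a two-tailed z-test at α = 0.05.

SE = σ/√n = 16/√75 = 1.848. Non-centrality λ = d/SE = 9/1.848 = 4.871. Power ≈ Φ(λ - z_{α/2}) = Φ(4.871 - 1.96) = Φ(2.911) = 0.998.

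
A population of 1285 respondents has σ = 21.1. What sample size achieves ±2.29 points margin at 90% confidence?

Without FPC: n₀ = (1.645×21.1/2.29)² = 229.734. With FPC: n = n₀N/(n₀+N-1) = 195.02 → n = 196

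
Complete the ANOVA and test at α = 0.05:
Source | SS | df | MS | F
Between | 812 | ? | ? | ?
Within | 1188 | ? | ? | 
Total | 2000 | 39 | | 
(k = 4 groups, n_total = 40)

df_between = 3, df_within = 36. MS_between = 270.67, MS_within = 33.0. F = 8.202, F_crit ≈ 2.866. Reject H₀.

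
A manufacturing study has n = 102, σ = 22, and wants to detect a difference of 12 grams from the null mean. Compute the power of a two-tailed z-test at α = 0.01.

SE = σ/√n = 22/√102 = 2.178. Non-centrality λ = d/SE = 12/2.178 = 5.509. Power ≈ Φ(λ - z_{α/2}) = Φ(5.509 - 2.576) = Φ(2.933) = 0.998.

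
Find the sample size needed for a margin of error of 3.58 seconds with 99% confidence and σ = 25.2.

n = (z*σ/E)² = (2.576×25.2/3.58)² = 328.8 → n = 329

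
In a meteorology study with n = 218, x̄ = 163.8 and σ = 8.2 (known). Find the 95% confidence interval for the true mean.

CI = x̄ ± z*(σ/√n) = 163.8 ± 1.96(8.2/√218) = 163.8 ± 1.09 = (162.71, 164.89)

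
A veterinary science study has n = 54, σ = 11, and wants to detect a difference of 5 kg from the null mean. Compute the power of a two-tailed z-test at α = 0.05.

SE = σ/√n = 11/√54 = 1.497. Non-centrality λ = d/SE = 5/1.497 = 3.34. Power ≈ Φ(λ - z_{α/2}) = Φ(3.34 - 1.96) = Φ(1.38) = 0.916.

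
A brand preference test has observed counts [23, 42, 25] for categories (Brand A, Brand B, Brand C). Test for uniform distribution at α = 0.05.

Expected = 30 each. χ² = Σ(O-E)²/E = 7.267. df = 2, critical value = 5.991. Reject H₀.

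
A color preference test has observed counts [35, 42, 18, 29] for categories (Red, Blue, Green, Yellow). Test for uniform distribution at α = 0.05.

Expected = 31 each. χ² = Σ(O-E)²/E = 10.0. df = 3, critical value = 7.815. Reject H₀.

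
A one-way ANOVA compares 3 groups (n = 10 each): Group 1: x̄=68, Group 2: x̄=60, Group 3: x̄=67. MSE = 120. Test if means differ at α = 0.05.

Grand mean = 65.0. SS_between = 380.0, MS_between = 190.0. F = 1.583, F_crit ≈ 3.354. Fail to reject H₀.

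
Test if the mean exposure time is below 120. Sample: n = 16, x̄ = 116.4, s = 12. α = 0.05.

t = (116.4 - 120)/(12/√16) = -1.2, df = 15. Critical t = -1.753. Fail to reject H₀.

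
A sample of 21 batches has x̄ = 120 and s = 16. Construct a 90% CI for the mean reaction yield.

CI = x̄ ± t*(s/√n) = 120 ± 1.725(16/√21) = (113.98, 126.02)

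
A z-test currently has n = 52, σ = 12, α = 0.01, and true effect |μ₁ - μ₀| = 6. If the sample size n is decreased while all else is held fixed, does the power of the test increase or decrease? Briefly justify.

Power decreases: a smaller n inflates the standard error σ/√n, pulling the sampling distribution under H₁ back toward the critical value.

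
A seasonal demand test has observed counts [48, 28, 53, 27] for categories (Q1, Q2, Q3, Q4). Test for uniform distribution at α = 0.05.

Expected = 39 each. χ² = Σ(O-E)²/E = 13.897. df = 3, critical value = 7.815. Reject H₀.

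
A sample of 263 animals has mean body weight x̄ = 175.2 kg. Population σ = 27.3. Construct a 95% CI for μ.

CI = x̄ ± z*(σ/√n) = 175.2 ± 1.96(27.3/√263) = 175.2 ± 3.3 = (171.9, 178.5)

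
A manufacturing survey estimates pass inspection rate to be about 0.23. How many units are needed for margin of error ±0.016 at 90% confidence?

n = z²p(1-p)/E² = 1.645²×0.23×0.77/0.016² = 1872.02 → n = 1873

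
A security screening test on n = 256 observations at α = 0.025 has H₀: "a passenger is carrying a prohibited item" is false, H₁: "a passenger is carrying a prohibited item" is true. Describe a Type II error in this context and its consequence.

Type II error: failing to reject H₀ when it is false — concluding that a passenger is carrying a prohibited item is not supported when in fact it is. Consequence: letting a prohibited item through — security breach.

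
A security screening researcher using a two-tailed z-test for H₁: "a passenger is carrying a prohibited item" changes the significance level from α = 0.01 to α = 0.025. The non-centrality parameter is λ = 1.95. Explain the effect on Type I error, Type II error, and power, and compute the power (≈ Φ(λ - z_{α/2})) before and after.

Increasing α from 0.01 to 0.025:
• Type I error rate increases (α is the Type I rate by definition).
• Critical value moves from z_{α/2} = 2.576 to 2.241, so power = Φ(λ - z_{α/2}) goes from Φ(1.95 - 2.576) = 0.266 to Φ(1.95 - 2.241) = 0.386.
• Type II error rate β = 1 - power therefore decreases (0.734 → 0.614).
Appropriate when false negatives are costly — here, letting a prohibited item through — security breach.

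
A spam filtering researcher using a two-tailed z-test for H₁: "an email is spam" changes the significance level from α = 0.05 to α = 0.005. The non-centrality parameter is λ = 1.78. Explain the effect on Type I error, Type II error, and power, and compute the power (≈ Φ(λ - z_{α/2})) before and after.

Decreasing α from 0.05 to 0.005:
• Type I error rate decreases (α is the Type I rate by definition).
• Critical value moves from z_{α/2} = 1.96 to 2.807, so power = Φ(λ - z_{α/2}) goes from Φ(1.78 - 1.96) = 0.429 to Φ(1.78 - 2.807) = 0.152.
• Type II error rate β = 1 - power therefore increases (0.571 → 0.848).
Appropriate when false positives are costly — here, a legitimate email is sent to the spam folder and the user misses it.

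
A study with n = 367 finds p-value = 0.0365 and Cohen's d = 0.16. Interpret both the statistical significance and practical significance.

Statistically significant (p = 0.0365 < 0.05). Cohen's d = 0.16 indicates a very small effect size. Both statistical and practical significance should be considered.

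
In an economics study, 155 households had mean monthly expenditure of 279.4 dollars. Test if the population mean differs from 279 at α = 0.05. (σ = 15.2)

z = (x̄ - μ₀)/(σ/√n) = (279.4 - 279)/(15.2/√155) = 0.328. Critical value: ±1.96. Since |0.328| ≤ 1.96, Fail to reject H₀.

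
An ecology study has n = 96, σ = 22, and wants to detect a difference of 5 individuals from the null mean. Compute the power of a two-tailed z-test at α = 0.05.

SE = σ/√n = 22/√96 = 2.245. Non-centrality λ = d/SE = 5/2.245 = 2.227. Power ≈ Φ(λ - z_{α/2}) = Φ(2.227 - 1.96) = Φ(0.267) = 0.605.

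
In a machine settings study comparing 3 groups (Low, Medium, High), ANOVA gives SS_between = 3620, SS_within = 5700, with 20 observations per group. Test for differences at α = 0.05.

df_between = 2, df_within = 57. F = MS_between/MS_within = 1810.0/100.0 = 18.1. F_crit ≈ 3.159. Reject H₀. At least one mean differs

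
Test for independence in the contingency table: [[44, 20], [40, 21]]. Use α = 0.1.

χ² = 0.143. df = 1, critical = 2.706. Fail to reject H₀. No evidence of dependence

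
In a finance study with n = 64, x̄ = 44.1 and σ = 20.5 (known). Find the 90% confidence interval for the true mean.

CI = x̄ ± z*(σ/√n) = 44.1 ± 1.645(20.5/√64) = 44.1 ± 4.22 = (39.88, 48.32)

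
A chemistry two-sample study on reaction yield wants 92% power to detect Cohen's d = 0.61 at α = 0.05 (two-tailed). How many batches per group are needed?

z_{α/2} = 1.96, z_β = Φ⁻¹(0.92) = 1.405. For medium effect (d = 0.61): n per group = 2(z_{α/2} + z_β)²/d² = 2(1.96 + 1.405)²/0.61² = 60.9 → 61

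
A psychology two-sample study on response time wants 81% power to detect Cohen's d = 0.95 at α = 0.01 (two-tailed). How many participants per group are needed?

z_{α/2} = 2.576, z_β = Φ⁻¹(0.81) = 0.878. For large effect (d = 0.95): n per group = 2(z_{α/2} + z_β)²/d² = 2(2.576 + 0.878)²/0.95² = 26.4 → 27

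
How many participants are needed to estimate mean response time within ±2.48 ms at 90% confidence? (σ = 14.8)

n = (z*σ/E)² = (1.645×14.8/2.48)² = 96.4 → n = 97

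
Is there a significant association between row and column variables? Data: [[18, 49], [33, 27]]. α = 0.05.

χ² = 10.426. df = 1, critical = 3.841. Reject H₀. Variables are dependent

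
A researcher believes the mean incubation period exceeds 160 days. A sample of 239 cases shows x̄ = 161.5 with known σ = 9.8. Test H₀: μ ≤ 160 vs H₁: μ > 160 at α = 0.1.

z = 2.366. Critical value: 1.28. Reject H₀.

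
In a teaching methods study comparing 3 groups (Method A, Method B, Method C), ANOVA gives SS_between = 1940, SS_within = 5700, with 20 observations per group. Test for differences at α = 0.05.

df_between = 2, df_within = 57. F = MS_between/MS_within = 970.0/100.0 = 9.7. F_crit ≈ 3.159. Reject H₀. At least one mean differs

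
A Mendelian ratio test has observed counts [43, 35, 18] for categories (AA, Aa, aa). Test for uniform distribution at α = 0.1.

Expected = 32 each. χ² = Σ(O-E)²/E = 10.188. df = 2, critical value = 4.605. Reject H₀.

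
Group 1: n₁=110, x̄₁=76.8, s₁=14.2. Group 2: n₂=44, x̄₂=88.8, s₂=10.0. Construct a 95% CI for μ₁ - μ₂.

Difference = -12.0. SE = √(14.2²/110 + 10.0²/44) = 2.026. CI = (-15.97, -8.03)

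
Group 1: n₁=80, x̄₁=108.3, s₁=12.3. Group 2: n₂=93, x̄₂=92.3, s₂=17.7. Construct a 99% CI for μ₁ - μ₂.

Difference = 16.0. SE = √(12.3²/80 + 17.7²/93) = 2.293. CI = (10.09, 21.91)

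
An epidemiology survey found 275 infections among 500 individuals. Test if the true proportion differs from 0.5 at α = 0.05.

p̂ = 0.55, p₀ = 0.5. z = (p̂ - p₀)/√(p₀(1-p₀)/n) = 2.236. Critical: ±1.96. Reject H₀.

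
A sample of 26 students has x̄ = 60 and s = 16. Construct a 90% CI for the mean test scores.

CI = x̄ ± t*(s/√n) = 60 ± 1.708(16/√26) = (54.64, 65.36)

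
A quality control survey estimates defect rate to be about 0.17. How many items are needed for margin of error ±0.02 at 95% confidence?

n = z²p(1-p)/E² = 1.96²×0.17×0.83/0.02² = 1355.1 → n = 1356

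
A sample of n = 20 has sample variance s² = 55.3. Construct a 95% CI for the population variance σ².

df = 19. χ²_{0.025} = 32.852, χ²_{0.975} = 8.907. CI for σ² = ((n-1)s²/χ²_{α/2}, (n-1)s²/χ²_{1-α/2}) = (19·55.3/32.852, 19·55.3/8.907) = (31.98, 117.96)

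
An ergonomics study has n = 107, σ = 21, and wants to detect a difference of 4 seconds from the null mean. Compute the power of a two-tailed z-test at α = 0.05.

SE = σ/√n = 21/√107 = 2.03. Non-centrality λ = d/SE = 4/2.03 = 1.97. Power ≈ Φ(λ - z_{α/2}) = Φ(1.97 - 1.96) = Φ(0.01) = 0.504.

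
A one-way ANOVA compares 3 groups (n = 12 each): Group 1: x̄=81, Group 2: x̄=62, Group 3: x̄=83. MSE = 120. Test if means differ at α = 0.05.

Grand mean = 75.33. SS_between = 3224.0, MS_between = 1612.0. F = 13.433, F_crit ≈ 3.285. Reject H₀.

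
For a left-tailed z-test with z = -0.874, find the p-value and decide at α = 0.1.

p = P(Z < -0.874) = Φ(-0.874) ≈ 0.1911. Since p ≥ 0.1, fail to reject H₀ (not significant) at α = 0.1.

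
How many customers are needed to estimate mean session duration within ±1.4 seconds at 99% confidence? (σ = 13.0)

n = (z*σ/E)² = (2.576×13.0/1.4)² = 572.2 → n = 573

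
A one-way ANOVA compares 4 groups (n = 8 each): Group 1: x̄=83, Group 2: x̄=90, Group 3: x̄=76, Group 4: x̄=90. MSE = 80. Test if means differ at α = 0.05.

Grand mean = 84.75. SS_between = 1078.0, MS_between = 359.33. F = 4.492, F_crit ≈ 2.947. Reject H₀.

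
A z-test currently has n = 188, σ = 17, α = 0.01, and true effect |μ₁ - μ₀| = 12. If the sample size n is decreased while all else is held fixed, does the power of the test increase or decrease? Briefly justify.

Power decreases: a smaller n inflates the standard error σ/√n, pulling the sampling distribution under H₁ back toward the critical value.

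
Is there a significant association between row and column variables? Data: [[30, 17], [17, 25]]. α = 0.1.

χ² = 4.854. df = 1, critical = 2.706. Reject H₀. Variables are dependent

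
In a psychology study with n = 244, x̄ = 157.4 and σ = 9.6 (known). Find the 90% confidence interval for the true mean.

CI = x̄ ± z*(σ/√n) = 157.4 ± 1.645(9.6/√244) = 157.4 ± 1.01 = (156.39, 158.41)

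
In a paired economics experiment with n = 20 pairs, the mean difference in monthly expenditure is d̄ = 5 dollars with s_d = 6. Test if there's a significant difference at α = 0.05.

t = d̄/(s_d/√n) = 5/(6/√20) = 3.727. df = 19, critical t = ±2.093. Reject H₀.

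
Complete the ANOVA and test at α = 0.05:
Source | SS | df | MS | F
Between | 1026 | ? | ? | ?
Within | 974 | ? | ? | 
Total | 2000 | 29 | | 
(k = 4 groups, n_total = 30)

df_between = 3, df_within = 26. MS_between = 342.0, MS_within = 37.46. F = 9.129, F_crit ≈ 2.975. Reject H₀.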